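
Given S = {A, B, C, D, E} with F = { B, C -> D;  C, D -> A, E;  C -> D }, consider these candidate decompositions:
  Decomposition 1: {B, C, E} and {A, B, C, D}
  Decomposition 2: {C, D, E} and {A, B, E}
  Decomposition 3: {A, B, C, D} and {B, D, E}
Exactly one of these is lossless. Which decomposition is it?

Decomposition 1

Decomposition 1: common = {B, C}, closure = {A, B, C, D, E} → lossless.
Decomposition 2: common = {E}, closure = {E} → lossy.
Decomposition 3: common = {B, D}, closure = {B, D} → lossy.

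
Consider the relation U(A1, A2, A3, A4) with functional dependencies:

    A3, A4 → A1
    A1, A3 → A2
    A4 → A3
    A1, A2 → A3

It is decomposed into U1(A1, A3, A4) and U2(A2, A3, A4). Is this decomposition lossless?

Yes

Common attributes: U1 ∩ U2 = {A3, A4}.
Closure of {A3, A4}: A3, A4 → A1 applies, adding A1; A1, A3 → A2 applies, adding A2. So (A3, A4)⁺ = {A1, A2, A3, A4}.
This closure contains every attribute of U1, so U1 ∩ U2 → U1. The join is lossless.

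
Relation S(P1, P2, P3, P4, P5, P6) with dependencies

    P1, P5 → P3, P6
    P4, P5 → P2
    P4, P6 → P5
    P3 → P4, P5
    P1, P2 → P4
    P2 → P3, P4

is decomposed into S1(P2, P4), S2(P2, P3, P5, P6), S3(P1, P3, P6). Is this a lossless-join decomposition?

Yes

Chase test. Columns are P1, P2, P3, P4, P5, P6; row i has aⱼ where attribute j ∈ Si, else bᵢⱼ.
Initial tableau (one row per fragment):
  row 1: b11 a2 b13 a4 b15 b16
  row 2: b21 a2 a3 b24 a5 a6
  row 3: a1 b32 a3 b34 b35 a6
Rows 2 and 3 agree on P3; apply P3→P4, P5 and equate their P4, P5 entries.
Rows 1 and 2 agree on P2; apply P2→P3, P4 and equate their P3, P4 entries.
Rows 2 and 3 agree on P4, P5; apply P4, P5→P2 and equate their P2 entries.
Rows 1 and 2 agree on P3; apply P3→P4, P5 and equate their P4, P5 entries.
Row 3 is now all distinguished symbols — the join is lossless.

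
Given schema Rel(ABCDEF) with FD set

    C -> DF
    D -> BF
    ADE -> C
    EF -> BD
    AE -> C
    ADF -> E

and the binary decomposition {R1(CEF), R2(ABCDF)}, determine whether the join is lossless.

Common attributes: R1 ∩ R2 = {CF}.
Closure of {CF}: C → DF applies, adding D; D → BF applies, adding B. So (CF)⁺ = {BCDF}.
The closure contains neither all of R1 = {CEF} nor all of R2 = {ABCDF}, so the common attributes are not a superkey of either fragment. The join is lossy.

No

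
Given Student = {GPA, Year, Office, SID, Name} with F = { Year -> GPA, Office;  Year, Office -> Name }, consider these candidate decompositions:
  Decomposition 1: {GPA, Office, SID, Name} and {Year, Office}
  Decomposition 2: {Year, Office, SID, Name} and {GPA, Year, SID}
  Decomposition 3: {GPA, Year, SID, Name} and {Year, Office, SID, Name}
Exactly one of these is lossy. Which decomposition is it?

Decomposition 1: common = {Office}, closure = {Office} → lossy.
Decomposition 2: common = {Year, SID}, closure = {GPA, Year, Office, SID, Name} → lossless.
Decomposition 3: common = {Year, SID, Name}, closure = {GPA, Year, Office, SID, Name} → lossless.

Decomposition 1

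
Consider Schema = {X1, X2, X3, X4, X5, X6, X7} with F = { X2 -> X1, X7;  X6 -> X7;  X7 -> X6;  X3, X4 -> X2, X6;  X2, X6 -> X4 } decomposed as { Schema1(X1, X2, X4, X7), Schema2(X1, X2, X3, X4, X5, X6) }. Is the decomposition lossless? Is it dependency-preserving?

Lossless test: (X1, X2, X4)⁺ = {X1, X2, X4, X6, X7}, which contains all of one fragment — lossless.
Dependency preservation: the restricted closure of {X6} across the fragments never reaches {X7}, so X6 → X7 cannot be enforced without a join — not preserved.

lossless but not dependency-preserving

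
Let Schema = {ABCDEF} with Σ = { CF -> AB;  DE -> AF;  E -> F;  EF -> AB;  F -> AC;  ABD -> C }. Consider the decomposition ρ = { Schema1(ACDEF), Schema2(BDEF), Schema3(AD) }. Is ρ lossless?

Chase test. Columns are ABCDEF; row i has aⱼ where attribute j ∈ Schemai, else bᵢⱼ.
Initial tableau (one row per fragment):
  row 1: a1 b12 a3 a4 a5 a6
  row 2: b21 a2 b23 a4 a5 a6
  row 3: a1 b32 b33 a4 b35 b36
Rows 1 and 2 agree on DE; apply DE→AF and equate their AF entries.
Rows 1 and 2 agree on EF; apply EF→AB and equate their AB entries.
Rows 1 and 2 agree on F; apply F→AC and equate their AC entries.
Row 1 is now all distinguished symbols — the join is lossless.

Yes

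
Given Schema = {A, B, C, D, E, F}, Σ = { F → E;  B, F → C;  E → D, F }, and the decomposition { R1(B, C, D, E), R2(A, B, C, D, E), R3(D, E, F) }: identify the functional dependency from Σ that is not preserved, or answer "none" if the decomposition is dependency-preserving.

F → E lies within R3.
B, F → C: restricted closure across fragments reaches C.
E → D, F lies within R3.
Every dependency is enforceable on the fragments, so the decomposition is dependency-preserving.

none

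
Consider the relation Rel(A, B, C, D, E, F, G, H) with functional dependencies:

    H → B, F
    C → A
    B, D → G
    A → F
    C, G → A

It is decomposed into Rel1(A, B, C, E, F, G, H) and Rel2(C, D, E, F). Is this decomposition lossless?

Common attributes: Rel1 ∩ Rel2 = {C, E, F}.
Closure of {C, E, F}: C → A applies, adding A. So (C, E, F)⁺ = {A, C, E, F}.
The closure contains neither all of Rel1 = {A, B, C, E, F, G, H} nor all of Rel2 = {C, D, E, F}, so the common attributes are not a superkey of either fragment. The join is lossy.

No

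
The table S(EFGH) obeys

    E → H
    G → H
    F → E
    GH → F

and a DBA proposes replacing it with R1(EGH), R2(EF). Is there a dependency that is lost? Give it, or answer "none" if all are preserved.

Check GH → F: no single fragment contains all of {FGH}, and the restricted closure of {GH} across the fragments never reaches {F}.
E → H is preserved.
G → H is preserved.
F → E is preserved.

GH → F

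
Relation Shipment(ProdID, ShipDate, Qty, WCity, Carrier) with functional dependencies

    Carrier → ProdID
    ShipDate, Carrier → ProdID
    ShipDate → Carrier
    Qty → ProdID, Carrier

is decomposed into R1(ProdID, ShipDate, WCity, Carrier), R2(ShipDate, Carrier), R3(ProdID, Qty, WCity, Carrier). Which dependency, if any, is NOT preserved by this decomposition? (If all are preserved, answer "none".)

none

Carrier → ProdID lies within R1.
ShipDate, Carrier → ProdID lies within R1.
ShipDate → Carrier lies within R1.
Qty → ProdID, Carrier lies within R3.
Every dependency is enforceable on the fragments, so the decomposition is dependency-preserving.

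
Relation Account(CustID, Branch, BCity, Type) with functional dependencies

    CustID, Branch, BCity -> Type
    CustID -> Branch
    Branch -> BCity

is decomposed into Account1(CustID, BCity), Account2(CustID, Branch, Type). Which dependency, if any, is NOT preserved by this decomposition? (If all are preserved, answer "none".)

Check Branch → BCity: no single fragment contains all of {Branch, BCity}, and the restricted closure of {Branch} across the fragments never reaches {BCity}.
CustID, Branch, BCity → Type is preserved.
CustID → Branch is preserved.

Branch -> BCity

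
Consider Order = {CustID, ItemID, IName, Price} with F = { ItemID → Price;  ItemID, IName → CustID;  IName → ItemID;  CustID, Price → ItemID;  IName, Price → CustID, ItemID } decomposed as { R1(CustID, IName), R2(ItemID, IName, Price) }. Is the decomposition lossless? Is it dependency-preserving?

Lossless test: (IName)⁺ = {CustID, ItemID, IName, Price}, which contains all of one fragment — lossless.
Dependency preservation: the restricted closure of {CustID, Price} across the fragments never reaches {ItemID}, so CustID, Price → ItemID cannot be enforced without a join — not preserved.

lossless but not dependency-preserving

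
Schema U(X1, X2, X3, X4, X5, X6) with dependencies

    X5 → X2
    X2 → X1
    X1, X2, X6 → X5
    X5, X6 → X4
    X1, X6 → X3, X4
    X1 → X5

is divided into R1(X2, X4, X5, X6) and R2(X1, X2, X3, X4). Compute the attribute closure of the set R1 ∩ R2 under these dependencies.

R1 ∩ R2 = {X2, X4}.
X2 → X1 applies, adding X1
X1 → X5 applies, adding X5
Closure: {X1, X2, X4, X5}.

X1, X2, X4, X5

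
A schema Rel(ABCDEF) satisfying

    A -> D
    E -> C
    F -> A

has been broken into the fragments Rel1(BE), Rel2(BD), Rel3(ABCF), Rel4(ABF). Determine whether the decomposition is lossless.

No

Chase test. Columns are ABCDEF; row i has aⱼ where attribute j ∈ Reli, else bᵢⱼ.
Initial tableau (one row per fragment):
  row 1: b11 a2 b13 b14 a5 b16
  row 2: b21 a2 b23 a4 b25 b26
  row 3: a1 a2 a3 b34 b35 a6
  row 4: a1 a2 b43 b44 b45 a6
Rows 3 and 4 agree on A; apply A→D and equate their D entries.
No row becomes fully distinguished — the join is lossy.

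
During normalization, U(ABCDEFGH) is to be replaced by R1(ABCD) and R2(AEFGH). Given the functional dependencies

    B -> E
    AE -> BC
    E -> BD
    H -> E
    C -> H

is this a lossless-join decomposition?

Common attributes: R1 ∩ R2 = {A}.
No dependency enlarges {A}, so (A)⁺ = {A}.
The closure contains neither all of R1 = {ABCD} nor all of R2 = {AEFGH}, so the common attributes are not a superkey of either fragment. The join is lossy.

No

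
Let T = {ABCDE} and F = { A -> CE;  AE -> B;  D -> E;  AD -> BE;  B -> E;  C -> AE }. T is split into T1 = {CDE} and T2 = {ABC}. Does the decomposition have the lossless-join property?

Yes

Common attributes: T1 ∩ T2 = {C}.
Closure of {C}: C → AE applies, adding AE; AE → B applies, adding B. So (C)⁺ = {ABCE}.
This closure contains every attribute of T2, so T1 ∩ T2 → T2. The join is lossless.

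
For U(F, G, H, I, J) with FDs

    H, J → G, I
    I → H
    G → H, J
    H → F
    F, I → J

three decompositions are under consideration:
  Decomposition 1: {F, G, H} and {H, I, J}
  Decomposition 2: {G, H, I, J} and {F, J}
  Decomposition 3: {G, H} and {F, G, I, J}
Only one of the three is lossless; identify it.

Decomposition 1: common = {H}, closure = {F, H} → lossy.
Decomposition 2: common = {J}, closure = {J} → lossy.
Decomposition 3: common = {G}, closure = {F, G, H, I, J} → lossless.

Decomposition 3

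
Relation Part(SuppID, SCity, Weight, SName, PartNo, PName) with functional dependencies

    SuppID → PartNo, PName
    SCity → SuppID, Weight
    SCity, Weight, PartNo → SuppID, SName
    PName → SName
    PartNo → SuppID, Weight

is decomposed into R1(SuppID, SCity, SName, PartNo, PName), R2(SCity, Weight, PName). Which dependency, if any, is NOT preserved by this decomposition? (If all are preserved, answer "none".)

Check PartNo → SuppID, Weight: no single fragment contains all of {SuppID, Weight, PartNo}, and the restricted closure of {PartNo} across the fragments never reaches {SuppID, Weight}.
SuppID → PartNo, PName is preserved.
SCity → SuppID, Weight is preserved.
SCity, Weight, PartNo → SuppID, SName is preserved.
PName → SName is preserved.

PartNo → SuppID, Weight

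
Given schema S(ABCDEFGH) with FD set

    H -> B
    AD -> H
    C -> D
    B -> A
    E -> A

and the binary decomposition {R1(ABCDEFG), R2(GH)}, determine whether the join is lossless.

No

Common attributes: R1 ∩ R2 = {G}.
No dependency enlarges {G}, so (G)⁺ = {G}.
The closure contains neither all of R1 = {ABCDEFG} nor all of R2 = {GH}, so the common attributes are not a superkey of either fragment. The join is lossy.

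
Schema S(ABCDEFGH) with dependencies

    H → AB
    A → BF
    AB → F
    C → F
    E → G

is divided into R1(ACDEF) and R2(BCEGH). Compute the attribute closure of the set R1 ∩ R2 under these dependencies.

R1 ∩ R2 = {CE}.
C → F applies, adding F
E → G applies, adding G
Closure: {CEFG}.

CEFG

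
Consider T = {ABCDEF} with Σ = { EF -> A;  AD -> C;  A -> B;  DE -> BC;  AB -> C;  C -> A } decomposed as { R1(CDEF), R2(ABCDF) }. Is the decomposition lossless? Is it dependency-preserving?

Lossless test: (CDF)⁺ = {ABCDF}, which contains all of one fragment — lossless.
Dependency preservation: EF → A; DE → BC are not contained in any single fragment, but the restricted closure of each left-hand side across the fragments still reaches the right-hand side; the remaining FDs each lie inside some fragment. All dependencies are preserved.

lossless and dependency-preserving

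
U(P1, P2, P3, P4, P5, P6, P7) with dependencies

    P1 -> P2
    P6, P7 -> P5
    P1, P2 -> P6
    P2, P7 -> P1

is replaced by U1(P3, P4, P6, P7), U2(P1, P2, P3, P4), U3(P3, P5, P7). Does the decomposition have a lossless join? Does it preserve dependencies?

lossy and not dependency-preserving

Lossless test (chase): applying each FD to every pair of rows produces no changes in the tableau, so no row becomes fully distinguished — the join is lossy.
Dependency preservation: the restricted closure of {P6, P7} across the fragments never reaches {P5}, so P6, P7 → P5 cannot be enforced without a join — not preserved.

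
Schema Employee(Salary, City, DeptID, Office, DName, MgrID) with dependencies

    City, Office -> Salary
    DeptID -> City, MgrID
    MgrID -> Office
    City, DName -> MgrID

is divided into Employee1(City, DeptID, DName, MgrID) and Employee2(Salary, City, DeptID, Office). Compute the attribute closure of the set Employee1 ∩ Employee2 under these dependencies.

Salary, City, DeptID, Office, MgrID

Employee1 ∩ Employee2 = {City, DeptID}.
DeptID → City, MgrID applies, adding MgrID
MgrID → Office applies, adding Office
City, Office → Salary applies, adding Salary
Closure: {Salary, City, DeptID, Office, MgrID}.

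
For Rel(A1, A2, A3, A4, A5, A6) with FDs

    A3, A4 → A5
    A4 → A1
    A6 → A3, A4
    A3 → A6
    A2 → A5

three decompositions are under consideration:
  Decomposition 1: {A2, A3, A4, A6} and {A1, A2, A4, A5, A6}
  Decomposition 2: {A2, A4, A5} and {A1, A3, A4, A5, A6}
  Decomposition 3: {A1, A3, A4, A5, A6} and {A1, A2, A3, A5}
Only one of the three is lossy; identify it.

Decomposition 1: common = {A2, A4, A6}, closure = {A1, A2, A3, A4, A5, A6} → lossless.
Decomposition 2: common = {A4, A5}, closure = {A1, A4, A5} → lossy.
Decomposition 3: common = {A1, A3, A5}, closure = {A1, A3, A4, A5, A6} → lossless.

Decomposition 2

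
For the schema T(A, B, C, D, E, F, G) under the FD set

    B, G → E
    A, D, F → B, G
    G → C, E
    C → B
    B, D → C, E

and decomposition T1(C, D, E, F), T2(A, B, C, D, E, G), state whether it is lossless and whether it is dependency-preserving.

lossy and not dependency-preserving

Lossless test: (C, D, E)⁺ = {B, C, D, E}, which is a superkey of neither fragment — lossy.
Dependency preservation: the restricted closure of {A, D, F} across the fragments never reaches {B, G}, so A, D, F → B, G cannot be enforced without a join — not preserved.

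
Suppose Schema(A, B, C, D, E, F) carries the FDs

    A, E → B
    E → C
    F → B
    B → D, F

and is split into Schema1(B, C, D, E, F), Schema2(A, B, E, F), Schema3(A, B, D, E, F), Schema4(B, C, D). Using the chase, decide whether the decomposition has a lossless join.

Chase test. Columns are A, B, C, D, E, F; row i has aⱼ where attribute j ∈ Schemai, else bᵢⱼ.
Initial tableau (one row per fragment):
  row 1: b11 a2 a3 a4 a5 a6
  row 2: a1 a2 b23 b24 a5 a6
  row 3: a1 a2 b33 a4 a5 a6
  row 4: b41 a2 a3 a4 b45 b46
Rows 1 and 2 agree on E; apply E→C and equate their C entries.
Rows 1 and 3 agree on E; apply E→C and equate their C entries.
Rows 1 and 2 agree on B; apply B→D, F and equate their D, F entries.
Rows 1 and 4 agree on B; apply B→D, F and equate their D, F entries.
Row 2 is now all distinguished symbols — the join is lossless.

Yes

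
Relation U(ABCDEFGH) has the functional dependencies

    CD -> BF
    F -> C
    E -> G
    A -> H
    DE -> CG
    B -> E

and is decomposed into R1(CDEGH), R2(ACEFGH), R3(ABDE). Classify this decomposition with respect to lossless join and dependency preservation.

lossy and not dependency-preserving

Lossless test (chase): Rows 1 and 3 agree on E; apply E→G and equate their G entries. Rows 2 and 3 agree on A; apply A→H and equate their H entries. Rows 1 and 3 agree on DE; apply DE→CG and equate their CG entries. Rows 1 and 3 agree on CD; apply CD→BF and equate their BF entries. No row becomes fully distinguished — the join is lossy.
Dependency preservation: the restricted closure of {CD} across the fragments never reaches {BF}, so CD → BF cannot be enforced without a join — not preserved.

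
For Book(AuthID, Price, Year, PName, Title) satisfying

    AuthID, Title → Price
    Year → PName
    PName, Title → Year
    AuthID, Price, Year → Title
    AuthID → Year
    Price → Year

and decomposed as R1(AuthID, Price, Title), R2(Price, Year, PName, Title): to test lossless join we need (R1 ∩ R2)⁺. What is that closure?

R1 ∩ R2 = {Price, Title}.
Price → Year applies, adding Year
Year → PName applies, adding PName
Closure: {Price, Year, PName, Title}.

Price, Year, PName, Title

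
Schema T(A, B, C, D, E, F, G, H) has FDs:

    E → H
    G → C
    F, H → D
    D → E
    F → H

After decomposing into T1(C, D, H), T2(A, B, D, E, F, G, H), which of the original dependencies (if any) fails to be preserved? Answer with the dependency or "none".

G → C

Check G → C: no single fragment contains all of {C, G}, and the restricted closure of {G} across the fragments never reaches {C}.
E → H is preserved.
F, H → D is preserved.
D → E is preserved.
F → H is preserved.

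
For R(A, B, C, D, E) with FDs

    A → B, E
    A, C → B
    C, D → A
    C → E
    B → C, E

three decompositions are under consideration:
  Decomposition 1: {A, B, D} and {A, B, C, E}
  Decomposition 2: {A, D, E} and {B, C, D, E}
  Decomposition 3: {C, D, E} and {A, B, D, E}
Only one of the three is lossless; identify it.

Decomposition 1

Decomposition 1: common = {A, B}, closure = {A, B, C, E} → lossless.
Decomposition 2: common = {D, E}, closure = {D, E} → lossy.
Decomposition 3: common = {D, E}, closure = {D, E} → lossy.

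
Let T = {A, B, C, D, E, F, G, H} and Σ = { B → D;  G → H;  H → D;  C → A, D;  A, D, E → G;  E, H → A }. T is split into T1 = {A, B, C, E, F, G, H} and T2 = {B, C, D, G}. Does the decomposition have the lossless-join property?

Common attributes: T1 ∩ T2 = {B, C, G}.
Closure of {B, C, G}: B → D applies, adding D; G → H applies, adding H; C → A, D applies, adding A. So (B, C, G)⁺ = {A, B, C, D, G, H}.
This closure contains every attribute of T2, so T1 ∩ T2 → T2. The join is lossless.

Yes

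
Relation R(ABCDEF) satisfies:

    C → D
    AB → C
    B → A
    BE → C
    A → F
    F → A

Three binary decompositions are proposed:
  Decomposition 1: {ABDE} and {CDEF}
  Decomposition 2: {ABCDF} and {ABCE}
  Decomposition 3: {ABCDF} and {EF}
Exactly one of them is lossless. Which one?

Decomposition 2

Decomposition 1: common = {DE}, closure = {DE} → lossy.
Decomposition 2: common = {ABC}, closure = {ABCDF} → lossless.
Decomposition 3: common = {F}, closure = {AF} → lossy.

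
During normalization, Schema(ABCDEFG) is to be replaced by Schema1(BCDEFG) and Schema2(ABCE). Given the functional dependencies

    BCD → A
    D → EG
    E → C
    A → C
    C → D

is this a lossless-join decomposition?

Common attributes: Schema1 ∩ Schema2 = {BCE}.
Closure of {BCE}: C → D applies, adding D; BCD → A applies, adding A; D → EG applies, adding G. So (BCE)⁺ = {ABCDEG}.
This closure contains every attribute of Schema2, so Schema1 ∩ Schema2 → Schema2. The join is lossless.

Yes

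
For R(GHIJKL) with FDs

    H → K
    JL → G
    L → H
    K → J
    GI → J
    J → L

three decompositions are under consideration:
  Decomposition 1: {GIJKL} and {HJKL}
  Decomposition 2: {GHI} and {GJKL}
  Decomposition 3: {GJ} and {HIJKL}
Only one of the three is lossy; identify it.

Decomposition 1: common = {JKL}, closure = {GHJKL} → lossless.
Decomposition 2: common = {G}, closure = {G} → lossy.
Decomposition 3: common = {J}, closure = {GHJKL} → lossless.

Decomposition 2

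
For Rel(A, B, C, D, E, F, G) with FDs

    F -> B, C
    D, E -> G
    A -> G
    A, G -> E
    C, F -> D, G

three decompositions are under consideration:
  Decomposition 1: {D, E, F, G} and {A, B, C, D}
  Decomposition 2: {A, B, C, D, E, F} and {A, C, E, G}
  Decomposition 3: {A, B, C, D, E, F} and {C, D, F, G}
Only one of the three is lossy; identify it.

Decomposition 1

Decomposition 1: common = {D}, closure = {D} → lossy.
Decomposition 2: common = {A, C, E}, closure = {A, C, E, G} → lossless.
Decomposition 3: common = {C, D, F}, closure = {B, C, D, F, G} → lossless.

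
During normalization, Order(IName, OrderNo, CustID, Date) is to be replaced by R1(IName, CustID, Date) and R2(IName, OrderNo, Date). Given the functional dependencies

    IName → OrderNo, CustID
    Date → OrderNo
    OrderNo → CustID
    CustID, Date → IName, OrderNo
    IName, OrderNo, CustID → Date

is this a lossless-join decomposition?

Common attributes: R1 ∩ R2 = {IName, Date}.
Closure of {IName, Date}: IName → OrderNo, CustID applies, adding OrderNo, CustID. So (IName, Date)⁺ = {IName, OrderNo, CustID, Date}.
This closure contains every attribute of R1, so R1 ∩ R2 → R1. The join is lossless.

Yes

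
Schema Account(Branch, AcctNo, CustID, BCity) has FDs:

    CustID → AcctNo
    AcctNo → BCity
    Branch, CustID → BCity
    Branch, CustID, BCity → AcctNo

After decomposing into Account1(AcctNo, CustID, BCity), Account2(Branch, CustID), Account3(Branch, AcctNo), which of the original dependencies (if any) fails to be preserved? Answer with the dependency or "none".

CustID → AcctNo lies within Account1.
AcctNo → BCity lies within Account1.
Branch, CustID → BCity: restricted closure across fragments reaches BCity.
Branch, CustID, BCity → AcctNo: restricted closure across fragments reaches AcctNo.
Every dependency is enforceable on the fragments, so the decomposition is dependency-preserving.

none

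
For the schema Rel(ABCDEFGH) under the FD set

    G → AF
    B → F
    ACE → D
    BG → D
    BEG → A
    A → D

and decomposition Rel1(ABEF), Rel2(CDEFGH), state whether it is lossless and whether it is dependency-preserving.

Lossless test: (EF)⁺ = {EF}, which is a superkey of neither fragment — lossy.
Dependency preservation: the restricted closure of {G} across the fragments never reaches {AF}, so G → AF cannot be enforced without a join — not preserved.

lossy and not dependency-preserving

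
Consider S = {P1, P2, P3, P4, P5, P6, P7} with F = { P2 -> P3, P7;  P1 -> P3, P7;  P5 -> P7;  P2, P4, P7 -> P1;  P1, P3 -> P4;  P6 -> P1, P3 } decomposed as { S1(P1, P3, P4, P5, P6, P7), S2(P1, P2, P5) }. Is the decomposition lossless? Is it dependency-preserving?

lossy and not dependency-preserving

Lossless test: (P1, P5)⁺ = {P1, P3, P4, P5, P7}, which is a superkey of neither fragment — lossy.
Dependency preservation: the restricted closure of {P2} across the fragments never reaches {P3, P7}, so P2 → P3, P7 cannot be enforced without a join — not preserved.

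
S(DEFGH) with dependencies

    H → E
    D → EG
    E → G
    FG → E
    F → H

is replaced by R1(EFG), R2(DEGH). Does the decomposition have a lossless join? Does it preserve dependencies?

Lossless test: (EG)⁺ = {EG}, which is a superkey of neither fragment — lossy.
Dependency preservation: the restricted closure of {F} across the fragments never reaches {H}, so F → H cannot be enforced without a join — not preserved.

lossy and not dependency-preserving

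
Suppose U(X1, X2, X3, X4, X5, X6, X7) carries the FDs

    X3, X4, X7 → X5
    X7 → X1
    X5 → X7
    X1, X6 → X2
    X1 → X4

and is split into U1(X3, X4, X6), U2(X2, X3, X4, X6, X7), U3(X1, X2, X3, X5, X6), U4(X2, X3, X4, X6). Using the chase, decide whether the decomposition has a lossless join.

Chase test. Columns are X1, X2, X3, X4, X5, X6, X7; row i has aⱼ where attribute j ∈ Ui, else bᵢⱼ.
Initial tableau (one row per fragment):
  row 1: b11 b12 a3 a4 b15 a6 b17
  row 2: b21 a2 a3 a4 b25 a6 a7
  row 3: a1 a2 a3 b34 a5 a6 b37
  row 4: b41 a2 a3 a4 b45 a6 b47
No row becomes fully distinguished — the join is lossy.

No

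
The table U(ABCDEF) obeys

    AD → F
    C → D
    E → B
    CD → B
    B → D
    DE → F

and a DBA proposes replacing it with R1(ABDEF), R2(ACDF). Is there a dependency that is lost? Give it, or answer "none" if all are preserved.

CD → B

Check CD → B: no single fragment contains all of {BCD}, and the restricted closure of {CD} across the fragments never reaches {B}.
AD → F is preserved.
C → D is preserved.
E → B is preserved.
B → D is preserved.
DE → F is preserved.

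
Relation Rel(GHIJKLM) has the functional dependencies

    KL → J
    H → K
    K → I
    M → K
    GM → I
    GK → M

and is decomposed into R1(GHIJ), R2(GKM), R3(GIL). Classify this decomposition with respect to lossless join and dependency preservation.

Lossless test (chase): applying each FD to every pair of rows produces no changes in the tableau, so no row becomes fully distinguished — the join is lossy.
Dependency preservation: the restricted closure of {KL} across the fragments never reaches {J}, so KL → J cannot be enforced without a join — not preserved.

lossy and not dependency-preserving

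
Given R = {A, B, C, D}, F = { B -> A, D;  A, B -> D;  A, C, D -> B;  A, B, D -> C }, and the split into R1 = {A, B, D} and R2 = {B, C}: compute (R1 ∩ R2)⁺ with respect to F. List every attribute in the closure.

A, B, C, D

R1 ∩ R2 = {B}.
B → A, D applies, adding A, D
A, B, D → C applies, adding C
Closure: {A, B, C, D}.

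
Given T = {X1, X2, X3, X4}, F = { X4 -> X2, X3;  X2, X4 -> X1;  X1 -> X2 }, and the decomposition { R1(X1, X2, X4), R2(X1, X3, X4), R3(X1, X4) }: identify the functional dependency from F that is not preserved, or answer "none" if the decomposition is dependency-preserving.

X4 → X2, X3: restricted closure across fragments reaches X2, X3.
X2, X4 → X1 lies within R1.
X1 → X2 lies within R1.
Every dependency is enforceable on the fragments, so the decomposition is dependency-preserving.

none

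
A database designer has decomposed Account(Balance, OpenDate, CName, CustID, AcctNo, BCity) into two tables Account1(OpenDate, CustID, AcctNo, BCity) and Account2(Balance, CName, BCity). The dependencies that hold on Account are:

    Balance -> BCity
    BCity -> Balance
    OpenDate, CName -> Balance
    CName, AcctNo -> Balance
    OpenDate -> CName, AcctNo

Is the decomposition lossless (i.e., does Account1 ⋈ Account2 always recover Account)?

No

Common attributes: Account1 ∩ Account2 = {BCity}.
Closure of {BCity}: BCity → Balance applies, adding Balance. So (BCity)⁺ = {Balance, BCity}.
The closure contains neither all of Account1 = {OpenDate, CustID, AcctNo, BCity} nor all of Account2 = {Balance, CName, BCity}, so the common attributes are not a superkey of either fragment. The join is lossy.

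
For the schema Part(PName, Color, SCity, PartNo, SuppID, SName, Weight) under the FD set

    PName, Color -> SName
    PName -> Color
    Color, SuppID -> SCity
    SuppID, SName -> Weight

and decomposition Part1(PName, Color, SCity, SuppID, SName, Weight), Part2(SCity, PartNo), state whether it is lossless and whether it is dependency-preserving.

lossy but dependency-preserving

Lossless test: (SCity)⁺ = {SCity}, which is a superkey of neither fragment — lossy.
Dependency preservation: every FD's attributes lie within a single fragment, so each can be enforced locally — preserved.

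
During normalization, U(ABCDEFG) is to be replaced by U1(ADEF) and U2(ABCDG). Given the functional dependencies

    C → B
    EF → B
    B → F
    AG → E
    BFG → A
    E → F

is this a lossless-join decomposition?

No

Common attributes: U1 ∩ U2 = {AD}.
No dependency enlarges {AD}, so (AD)⁺ = {AD}.
The closure contains neither all of U1 = {ADEF} nor all of U2 = {ABCDG}, so the common attributes are not a superkey of either fragment. The join is lossy.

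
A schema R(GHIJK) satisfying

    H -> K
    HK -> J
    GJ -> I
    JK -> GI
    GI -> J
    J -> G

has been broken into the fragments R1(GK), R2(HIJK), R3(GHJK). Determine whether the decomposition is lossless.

Yes

Chase test. Columns are GHIJK; row i has aⱼ where attribute j ∈ Ri, else bᵢⱼ.
Initial tableau (one row per fragment):
  row 1: a1 b12 b13 b14 a5
  row 2: b21 a2 a3 a4 a5
  row 3: a1 a2 b33 a4 a5
Rows 2 and 3 agree on JK; apply JK→GI and equate their GI entries.
Row 2 is now all distinguished symbols — the join is lossless.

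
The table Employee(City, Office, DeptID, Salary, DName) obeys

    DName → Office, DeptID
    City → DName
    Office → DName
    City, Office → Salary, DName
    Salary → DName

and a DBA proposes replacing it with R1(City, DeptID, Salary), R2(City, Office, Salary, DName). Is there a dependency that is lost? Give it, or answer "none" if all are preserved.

Check DName → Office, DeptID: no single fragment contains all of {Office, DeptID, DName}, and the restricted closure of {DName} across the fragments never reaches {Office, DeptID}.
City → DName is preserved.
Office → DName is preserved.
City, Office → Salary, DName is preserved.
Salary → DName is preserved.

DName → Office, DeptID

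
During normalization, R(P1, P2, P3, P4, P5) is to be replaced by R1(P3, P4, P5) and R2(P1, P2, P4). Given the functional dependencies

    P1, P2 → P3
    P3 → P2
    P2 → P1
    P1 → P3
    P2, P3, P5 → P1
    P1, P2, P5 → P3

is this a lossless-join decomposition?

Common attributes: R1 ∩ R2 = {P4}.
No dependency enlarges {P4}, so (P4)⁺ = {P4}.
The closure contains neither all of R1 = {P3, P4, P5} nor all of R2 = {P1, P2, P4}, so the common attributes are not a superkey of either fragment. The join is lossy.

No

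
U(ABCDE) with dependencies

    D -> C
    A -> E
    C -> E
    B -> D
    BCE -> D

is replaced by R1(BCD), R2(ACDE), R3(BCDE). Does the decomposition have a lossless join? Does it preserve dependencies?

lossy but dependency-preserving

Lossless test (chase): Rows 1 and 2 agree on C; apply C→E and equate their E entries. No row becomes fully distinguished — the join is lossy.
Dependency preservation: every FD's attributes lie within a single fragment, so each can be enforced locally — preserved.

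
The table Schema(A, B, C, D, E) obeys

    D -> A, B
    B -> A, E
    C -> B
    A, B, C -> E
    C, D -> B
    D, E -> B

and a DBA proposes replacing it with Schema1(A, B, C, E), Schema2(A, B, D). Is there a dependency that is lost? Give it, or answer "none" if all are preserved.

none

D → A, B lies within Schema2.
B → A, E lies within Schema1.
C → B lies within Schema1.
A, B, C → E lies within Schema1.
C, D → B: restricted closure across fragments reaches B.
D, E → B: restricted closure across fragments reaches B.
Every dependency is enforceable on the fragments, so the decomposition is dependency-preserving.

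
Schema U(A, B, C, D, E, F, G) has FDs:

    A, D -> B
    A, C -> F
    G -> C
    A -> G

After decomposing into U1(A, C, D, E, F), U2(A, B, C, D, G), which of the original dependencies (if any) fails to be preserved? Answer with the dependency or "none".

A, D → B lies within U2.
A, C → F lies within U1.
G → C lies within U2.
A → G lies within U2.
Every dependency is enforceable on the fragments, so the decomposition is dependency-preserving.

none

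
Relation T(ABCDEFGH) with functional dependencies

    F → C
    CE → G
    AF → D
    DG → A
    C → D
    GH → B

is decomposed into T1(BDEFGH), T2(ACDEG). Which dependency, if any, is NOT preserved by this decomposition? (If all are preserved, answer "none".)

F → C

Check F → C: no single fragment contains all of {CF}, and the restricted closure of {F} across the fragments never reaches {C}.
CE → G is preserved.
AF → D is preserved.
DG → A is preserved.
C → D is preserved.
GH → B is preserved.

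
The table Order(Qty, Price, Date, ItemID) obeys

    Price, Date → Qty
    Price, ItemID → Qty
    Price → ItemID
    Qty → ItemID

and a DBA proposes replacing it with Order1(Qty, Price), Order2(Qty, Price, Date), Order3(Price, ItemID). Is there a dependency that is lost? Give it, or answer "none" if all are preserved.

Check Qty → ItemID: no single fragment contains all of {Qty, ItemID}, and the restricted closure of {Qty} across the fragments never reaches {ItemID}.
Price, Date → Qty is preserved.
Price, ItemID → Qty is preserved.
Price → ItemID is preserved.

Qty → ItemID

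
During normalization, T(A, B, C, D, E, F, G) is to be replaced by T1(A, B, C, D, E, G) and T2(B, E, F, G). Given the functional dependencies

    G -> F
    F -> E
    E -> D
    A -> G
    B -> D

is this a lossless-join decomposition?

Yes

Common attributes: T1 ∩ T2 = {B, E, G}.
Closure of {B, E, G}: G → F applies, adding F; E → D applies, adding D. So (B, E, G)⁺ = {B, D, E, F, G}.
This closure contains every attribute of T2, so T1 ∩ T2 → T2. The join is lossless.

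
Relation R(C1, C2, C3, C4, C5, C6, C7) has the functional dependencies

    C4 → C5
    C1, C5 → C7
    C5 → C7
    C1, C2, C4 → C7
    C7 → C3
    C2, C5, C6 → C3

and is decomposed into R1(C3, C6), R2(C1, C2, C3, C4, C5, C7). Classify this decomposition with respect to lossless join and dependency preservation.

lossy but dependency-preserving

Lossless test: (C3)⁺ = {C3}, which is a superkey of neither fragment — lossy.
Dependency preservation: C2, C5, C6 → C3 is not contained in any single fragment, but the restricted closure of its left-hand side across the fragments still reaches the right-hand side; the remaining FDs each lie inside some fragment. All dependencies are preserved.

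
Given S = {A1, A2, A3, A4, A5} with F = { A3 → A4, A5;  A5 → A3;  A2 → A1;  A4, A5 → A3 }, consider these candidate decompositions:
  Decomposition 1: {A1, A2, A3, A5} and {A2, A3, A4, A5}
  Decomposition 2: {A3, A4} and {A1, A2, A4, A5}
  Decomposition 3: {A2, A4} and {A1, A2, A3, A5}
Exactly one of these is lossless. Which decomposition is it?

Decomposition 1: common = {A2, A3, A5}, closure = {A1, A2, A3, A4, A5} → lossless.
Decomposition 2: common = {A4}, closure = {A4} → lossy.
Decomposition 3: common = {A2}, closure = {A1, A2} → lossy.

Decomposition 1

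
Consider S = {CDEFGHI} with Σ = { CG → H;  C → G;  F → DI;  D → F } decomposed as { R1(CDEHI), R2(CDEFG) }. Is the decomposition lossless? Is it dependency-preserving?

lossless and dependency-preserving

Lossless test: (CDE)⁺ = {CDEFGHI}, which contains all of one fragment — lossless.
Dependency preservation: CG → H; F → DI are not contained in any single fragment, but the restricted closure of each left-hand side across the fragments still reaches the right-hand side; the remaining FDs each lie inside some fragment. All dependencies are preserved.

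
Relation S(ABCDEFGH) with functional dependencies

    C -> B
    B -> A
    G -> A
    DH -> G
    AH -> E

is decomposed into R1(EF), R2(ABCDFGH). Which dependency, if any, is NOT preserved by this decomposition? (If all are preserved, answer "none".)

AH -> E

Check AH → E: no single fragment contains all of {AEH}, and the restricted closure of {AH} across the fragments never reaches {E}.
C → B is preserved.
B → A is preserved.
G → A is preserved.
DH → G is preserved.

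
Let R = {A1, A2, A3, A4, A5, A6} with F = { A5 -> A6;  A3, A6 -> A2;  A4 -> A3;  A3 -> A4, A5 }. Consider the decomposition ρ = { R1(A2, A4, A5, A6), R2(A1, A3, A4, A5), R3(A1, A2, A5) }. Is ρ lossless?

Chase test. Columns are A1, A2, A3, A4, A5, A6; row i has aⱼ where attribute j ∈ Ri, else bᵢⱼ.
Initial tableau (one row per fragment):
  row 1: b11 a2 b13 a4 a5 a6
  row 2: a1 b22 a3 a4 a5 b26
  row 3: a1 a2 b33 b34 a5 b36
Rows 1 and 2 agree on A5; apply A5→A6 and equate their A6 entries.
Rows 1 and 3 agree on A5; apply A5→A6 and equate their A6 entries.
Rows 1 and 2 agree on A4; apply A4→A3 and equate their A3 entries.
Rows 1 and 2 agree on A3, A6; apply A3, A6→A2 and equate their A2 entries.
Row 2 is now all distinguished symbols — the join is lossless.

Yes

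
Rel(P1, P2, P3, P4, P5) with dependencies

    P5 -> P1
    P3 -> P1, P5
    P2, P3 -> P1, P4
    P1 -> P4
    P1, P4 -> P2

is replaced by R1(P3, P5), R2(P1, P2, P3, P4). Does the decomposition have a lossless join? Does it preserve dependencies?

lossless but not dependency-preserving

Lossless test: (P3)⁺ = {P1, P2, P3, P4, P5}, which contains all of one fragment — lossless.
Dependency preservation: the restricted closure of {P5} across the fragments never reaches {P1}, so P5 → P1 cannot be enforced without a join — not preserved.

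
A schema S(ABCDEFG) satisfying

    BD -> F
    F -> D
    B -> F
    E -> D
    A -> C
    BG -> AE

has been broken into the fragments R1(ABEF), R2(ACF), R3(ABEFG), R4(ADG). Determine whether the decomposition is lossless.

Chase test. Columns are ABCDEFG; row i has aⱼ where attribute j ∈ Ri, else bᵢⱼ.
Initial tableau (one row per fragment):
  row 1: a1 a2 b13 b14 a5 a6 b17
  row 2: a1 b22 a3 b24 b25 a6 b27
  row 3: a1 a2 b33 b34 a5 a6 a7
  row 4: a1 b42 b43 a4 b45 b46 a7
Rows 1 and 2 agree on F; apply F→D and equate their D entries.
Rows 1 and 3 agree on F; apply F→D and equate their D entries.
Rows 1 and 2 agree on A; apply A→C and equate their C entries.
Rows 1 and 3 agree on A; apply A→C and equate their C entries.
Rows 1 and 4 agree on A; apply A→C and equate their C entries.
No row becomes fully distinguished — the join is lossy.

No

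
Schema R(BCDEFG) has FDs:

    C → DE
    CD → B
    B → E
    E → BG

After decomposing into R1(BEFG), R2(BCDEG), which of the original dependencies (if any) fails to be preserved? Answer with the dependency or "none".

C → DE lies within R2.
CD → B lies within R2.
B → E lies within R1.
E → BG lies within R1.
Every dependency is enforceable on the fragments, so the decomposition is dependency-preserving.

none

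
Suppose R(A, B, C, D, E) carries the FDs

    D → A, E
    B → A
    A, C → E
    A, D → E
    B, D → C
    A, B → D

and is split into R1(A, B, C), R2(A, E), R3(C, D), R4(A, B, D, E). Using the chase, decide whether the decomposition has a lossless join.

Yes

Chase test. Columns are A, B, C, D, E; row i has aⱼ where attribute j ∈ Ri, else bᵢⱼ.
Initial tableau (one row per fragment):
  row 1: a1 a2 a3 b14 b15
  row 2: a1 b22 b23 b24 a5
  row 3: b31 b32 a3 a4 b35
  row 4: a1 a2 b43 a4 a5
Rows 3 and 4 agree on D; apply D→A, E and equate their A, E entries.
Rows 1 and 3 agree on A, C; apply A, C→E and equate their E entries.
Rows 1 and 4 agree on A, B; apply A, B→D and equate their D entries.
Rows 1 and 4 agree on B, D; apply B, D→C and equate their C entries.
Row 1 is now all distinguished symbols — the join is lossless.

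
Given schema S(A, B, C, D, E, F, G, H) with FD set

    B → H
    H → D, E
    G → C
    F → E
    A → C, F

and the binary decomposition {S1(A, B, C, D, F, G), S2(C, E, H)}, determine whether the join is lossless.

No

Common attributes: S1 ∩ S2 = {C}.
No dependency enlarges {C}, so (C)⁺ = {C}.
The closure contains neither all of S1 = {A, B, C, D, F, G} nor all of S2 = {C, E, H}, so the common attributes are not a superkey of either fragment. The join is lossy.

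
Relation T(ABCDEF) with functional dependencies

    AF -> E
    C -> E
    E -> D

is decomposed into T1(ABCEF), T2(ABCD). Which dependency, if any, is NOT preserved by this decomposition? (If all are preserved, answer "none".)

Check E → D: no single fragment contains all of {DE}, and the restricted closure of {E} across the fragments never reaches {D}.
AF → E is preserved.
C → E is preserved.

E -> D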